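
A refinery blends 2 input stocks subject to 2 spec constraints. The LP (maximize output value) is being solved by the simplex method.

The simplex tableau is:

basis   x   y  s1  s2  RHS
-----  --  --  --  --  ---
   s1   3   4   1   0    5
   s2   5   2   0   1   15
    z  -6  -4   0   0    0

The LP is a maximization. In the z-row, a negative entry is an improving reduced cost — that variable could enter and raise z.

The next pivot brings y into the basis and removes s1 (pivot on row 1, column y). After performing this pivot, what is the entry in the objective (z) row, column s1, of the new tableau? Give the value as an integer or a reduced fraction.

1

Pivot element is row 1, column y: 4.
Normalize row 1: new (row 1, s1) = 1/4 = 1/4.
z-row ← z-row − (-4)·(new row 1): 0 − (-4)·(1/4) = 1.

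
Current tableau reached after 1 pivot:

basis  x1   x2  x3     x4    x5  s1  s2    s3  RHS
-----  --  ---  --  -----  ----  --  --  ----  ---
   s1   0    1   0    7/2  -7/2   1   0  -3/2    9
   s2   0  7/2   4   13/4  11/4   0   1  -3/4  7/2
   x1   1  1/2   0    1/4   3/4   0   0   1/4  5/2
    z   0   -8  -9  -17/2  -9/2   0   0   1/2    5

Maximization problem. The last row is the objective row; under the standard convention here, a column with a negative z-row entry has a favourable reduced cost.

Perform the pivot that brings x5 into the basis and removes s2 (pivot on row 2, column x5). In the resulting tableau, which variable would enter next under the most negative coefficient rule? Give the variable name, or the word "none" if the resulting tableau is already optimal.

Pivot element 11/4. New z-row = old z-row − (-9/2)·(row 2/(11/4)).
Updated z-row coefficients: x1: 0, x2: -25/11, x3: -27/11, x4: -35/11, x5: 0, s1: 0, s2: 18/11, s3: -8/11.
The most negative is -35/11 in column x4, so x4 would enter next.

x4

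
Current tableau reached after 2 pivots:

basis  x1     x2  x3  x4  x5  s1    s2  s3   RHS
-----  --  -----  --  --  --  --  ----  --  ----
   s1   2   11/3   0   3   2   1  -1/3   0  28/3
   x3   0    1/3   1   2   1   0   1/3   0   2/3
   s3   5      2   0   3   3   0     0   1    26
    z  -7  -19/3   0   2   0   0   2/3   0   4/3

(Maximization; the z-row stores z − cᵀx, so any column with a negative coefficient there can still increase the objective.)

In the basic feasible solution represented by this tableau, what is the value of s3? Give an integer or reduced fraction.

s3 is basic (row 3); its value is the RHS of that row: 26.

26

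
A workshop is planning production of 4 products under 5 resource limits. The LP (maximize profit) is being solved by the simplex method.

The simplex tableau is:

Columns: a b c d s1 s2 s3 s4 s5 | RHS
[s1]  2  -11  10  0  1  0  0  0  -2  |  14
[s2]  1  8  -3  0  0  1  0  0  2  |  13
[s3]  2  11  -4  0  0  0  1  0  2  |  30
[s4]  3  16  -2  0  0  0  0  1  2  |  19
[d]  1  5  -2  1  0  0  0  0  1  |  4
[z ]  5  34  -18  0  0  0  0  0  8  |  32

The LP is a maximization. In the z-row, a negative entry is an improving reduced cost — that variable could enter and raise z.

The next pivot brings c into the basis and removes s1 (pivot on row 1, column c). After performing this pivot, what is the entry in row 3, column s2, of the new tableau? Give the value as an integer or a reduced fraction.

Pivot element is row 1, column c: 10.
Normalize row 1: new (row 1, s2) = 0/10 = 0.
row 3 ← row 3 − (-4)·(new row 1): 0 − (-4)·0 = 0.

0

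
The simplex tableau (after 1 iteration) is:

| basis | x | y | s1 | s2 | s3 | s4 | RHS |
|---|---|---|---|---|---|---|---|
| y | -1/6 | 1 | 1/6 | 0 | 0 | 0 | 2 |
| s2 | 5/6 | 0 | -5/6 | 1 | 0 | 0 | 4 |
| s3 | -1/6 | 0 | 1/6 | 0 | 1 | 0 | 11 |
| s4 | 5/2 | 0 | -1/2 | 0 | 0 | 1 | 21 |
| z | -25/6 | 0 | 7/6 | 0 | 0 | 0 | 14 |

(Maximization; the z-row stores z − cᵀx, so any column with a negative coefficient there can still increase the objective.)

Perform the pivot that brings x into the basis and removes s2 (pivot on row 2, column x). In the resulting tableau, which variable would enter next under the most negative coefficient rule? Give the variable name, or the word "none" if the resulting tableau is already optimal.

Pivot element 5/6. New z-row = old z-row − (-25/6)·(row 2/(5/6)).
Updated z-row coefficients: x: 0, y: 0, s1: -3, s2: 5, s3: 0, s4: 0.
The most negative is -3 in column s1, so s1 would enter next.

s1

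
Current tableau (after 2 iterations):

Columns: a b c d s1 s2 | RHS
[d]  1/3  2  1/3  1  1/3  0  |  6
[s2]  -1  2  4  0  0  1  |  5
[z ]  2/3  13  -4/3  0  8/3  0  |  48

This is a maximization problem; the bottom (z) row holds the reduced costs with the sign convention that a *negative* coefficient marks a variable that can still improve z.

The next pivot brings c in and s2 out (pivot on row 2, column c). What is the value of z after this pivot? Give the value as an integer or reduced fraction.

Minimum ratio for c: 5/4 = 5/4.
z changes by −(z-row coeff of c)·ratio = −(-4/3)·(5/4) = 5/3.
New z = 48 + (5/3) = 149/3.

149/3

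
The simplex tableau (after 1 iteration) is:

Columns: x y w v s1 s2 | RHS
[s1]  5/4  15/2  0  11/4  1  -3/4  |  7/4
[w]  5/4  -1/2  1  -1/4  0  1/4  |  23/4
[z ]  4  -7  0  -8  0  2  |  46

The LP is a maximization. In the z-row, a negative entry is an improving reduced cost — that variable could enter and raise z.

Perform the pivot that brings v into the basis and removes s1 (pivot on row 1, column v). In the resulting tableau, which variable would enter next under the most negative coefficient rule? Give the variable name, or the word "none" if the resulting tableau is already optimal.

s2

Pivot element 11/4. New z-row = old z-row − (-8)·(row 1/(11/4)).
Updated z-row coefficients: x: 84/11, y: 163/11, w: 0, v: 0, s1: 32/11, s2: -2/11.
The most negative is -2/11 in column s2, so s2 would enter next.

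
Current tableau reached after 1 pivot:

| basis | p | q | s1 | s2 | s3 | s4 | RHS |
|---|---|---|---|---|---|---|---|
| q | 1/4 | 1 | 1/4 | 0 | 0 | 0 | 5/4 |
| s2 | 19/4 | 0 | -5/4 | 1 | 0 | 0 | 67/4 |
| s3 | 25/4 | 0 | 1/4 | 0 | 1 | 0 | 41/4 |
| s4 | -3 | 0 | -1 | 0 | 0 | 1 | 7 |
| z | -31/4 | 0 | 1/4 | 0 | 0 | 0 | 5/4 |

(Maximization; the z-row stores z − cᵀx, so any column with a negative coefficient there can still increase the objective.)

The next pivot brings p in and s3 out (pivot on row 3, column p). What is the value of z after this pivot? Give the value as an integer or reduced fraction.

Minimum ratio for p: (41/4)/(25/4) = 41/25.
z changes by −(z-row coeff of p)·ratio = −(-31/4)·(41/25) = 1271/100.
New z = 5/4 + (1271/100) = 349/25.

349/25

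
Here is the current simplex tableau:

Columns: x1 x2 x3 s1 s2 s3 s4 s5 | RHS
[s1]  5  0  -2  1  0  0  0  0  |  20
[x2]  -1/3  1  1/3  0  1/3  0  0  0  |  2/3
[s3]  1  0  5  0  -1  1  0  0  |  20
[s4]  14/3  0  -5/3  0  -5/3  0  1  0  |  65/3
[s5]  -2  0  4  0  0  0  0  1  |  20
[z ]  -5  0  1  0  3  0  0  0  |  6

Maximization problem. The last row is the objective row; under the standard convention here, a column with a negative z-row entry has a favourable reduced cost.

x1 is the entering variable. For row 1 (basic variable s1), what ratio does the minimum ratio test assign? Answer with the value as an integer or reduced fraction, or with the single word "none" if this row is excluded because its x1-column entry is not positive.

Ratio = RHS / (x1 entry) = 20 / 5 = 4.

4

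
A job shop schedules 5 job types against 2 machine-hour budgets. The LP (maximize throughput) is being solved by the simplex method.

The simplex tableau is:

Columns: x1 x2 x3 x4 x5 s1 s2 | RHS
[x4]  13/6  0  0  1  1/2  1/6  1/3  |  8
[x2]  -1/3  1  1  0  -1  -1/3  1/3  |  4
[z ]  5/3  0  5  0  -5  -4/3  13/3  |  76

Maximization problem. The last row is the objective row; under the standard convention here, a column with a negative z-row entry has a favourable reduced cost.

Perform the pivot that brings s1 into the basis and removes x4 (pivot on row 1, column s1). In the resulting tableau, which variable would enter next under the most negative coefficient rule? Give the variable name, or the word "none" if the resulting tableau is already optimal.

x5

Pivot element 1/6. New z-row = old z-row − (-4/3)·(row 1/(1/6)).
Updated z-row coefficients: x1: 19, x2: 0, x3: 5, x4: 8, x5: -1, s1: 0, s2: 7.
The most negative is -1 in column x5, so x5 would enter next.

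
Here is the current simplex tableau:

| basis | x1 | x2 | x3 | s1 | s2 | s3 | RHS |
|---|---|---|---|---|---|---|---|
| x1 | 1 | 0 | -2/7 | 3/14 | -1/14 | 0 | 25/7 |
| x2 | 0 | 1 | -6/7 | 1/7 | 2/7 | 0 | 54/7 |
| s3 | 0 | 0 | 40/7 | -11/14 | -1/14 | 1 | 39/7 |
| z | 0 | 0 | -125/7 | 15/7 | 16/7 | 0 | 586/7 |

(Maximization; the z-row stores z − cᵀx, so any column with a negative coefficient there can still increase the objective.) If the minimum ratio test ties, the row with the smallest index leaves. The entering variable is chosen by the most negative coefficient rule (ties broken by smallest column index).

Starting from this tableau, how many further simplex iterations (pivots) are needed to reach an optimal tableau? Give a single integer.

2

pivot: x3 in, s3 out → z = 809/8
pivot: s1 in, x1 out → z = 108
No improving column remains; optimal.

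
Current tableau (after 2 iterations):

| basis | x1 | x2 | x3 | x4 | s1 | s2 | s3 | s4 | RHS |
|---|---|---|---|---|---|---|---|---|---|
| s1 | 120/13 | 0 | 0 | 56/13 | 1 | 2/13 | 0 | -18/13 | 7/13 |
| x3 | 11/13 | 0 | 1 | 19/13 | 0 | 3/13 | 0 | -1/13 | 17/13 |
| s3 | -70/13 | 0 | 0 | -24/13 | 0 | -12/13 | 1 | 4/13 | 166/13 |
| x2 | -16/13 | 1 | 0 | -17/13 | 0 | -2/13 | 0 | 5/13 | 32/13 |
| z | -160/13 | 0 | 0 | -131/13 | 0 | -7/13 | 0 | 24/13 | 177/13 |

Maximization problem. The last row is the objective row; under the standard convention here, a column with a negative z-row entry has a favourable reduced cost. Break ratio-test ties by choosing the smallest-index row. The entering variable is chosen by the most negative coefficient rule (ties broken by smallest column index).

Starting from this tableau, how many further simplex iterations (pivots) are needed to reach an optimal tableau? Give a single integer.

3

pivot: x1 in, s1 out → z = 43/3
pivot: x4 in, x1 out → z = 119/8
pivot: s4 in, x3 out → z = 415/22
No improving column remains; optimal.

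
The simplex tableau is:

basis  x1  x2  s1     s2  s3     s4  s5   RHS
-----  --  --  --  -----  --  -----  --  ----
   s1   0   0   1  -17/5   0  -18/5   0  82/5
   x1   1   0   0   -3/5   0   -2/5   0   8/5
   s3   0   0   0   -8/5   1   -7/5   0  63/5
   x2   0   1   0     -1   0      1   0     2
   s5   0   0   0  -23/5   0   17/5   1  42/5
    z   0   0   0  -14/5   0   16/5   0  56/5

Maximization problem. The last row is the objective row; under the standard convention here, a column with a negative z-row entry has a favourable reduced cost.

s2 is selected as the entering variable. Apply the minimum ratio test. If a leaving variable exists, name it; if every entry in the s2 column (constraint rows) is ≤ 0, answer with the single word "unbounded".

s2-column entries: row 1: -17/5, row 2: -3/5, row 3: -8/5, row 4: -1, row 5: -23/5. All ≤ 0, so s2 can increase without bound; the LP is unbounded in this direction.

unbounded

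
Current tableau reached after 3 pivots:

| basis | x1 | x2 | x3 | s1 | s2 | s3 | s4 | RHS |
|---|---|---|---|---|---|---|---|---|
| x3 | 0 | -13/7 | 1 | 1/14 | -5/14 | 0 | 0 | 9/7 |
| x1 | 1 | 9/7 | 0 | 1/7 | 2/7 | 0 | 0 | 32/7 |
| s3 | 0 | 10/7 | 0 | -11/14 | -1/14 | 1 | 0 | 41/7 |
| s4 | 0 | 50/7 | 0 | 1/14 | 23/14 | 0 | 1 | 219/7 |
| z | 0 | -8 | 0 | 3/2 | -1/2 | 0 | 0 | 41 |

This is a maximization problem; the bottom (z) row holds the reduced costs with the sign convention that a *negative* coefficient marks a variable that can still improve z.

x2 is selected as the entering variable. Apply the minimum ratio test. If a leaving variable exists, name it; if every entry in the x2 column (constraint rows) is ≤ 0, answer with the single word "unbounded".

Ratios: row 1 (x3): entry -13/7 ≤ 0, skip; row 2 (x1): (32/7)/(9/7) = 32/9; row 3 (s3): (41/7)/(10/7) = 41/10; row 4 (s4): (219/7)/(50/7) = 219/50.
Minimum ratio is in the x1 row, so x1 leaves.

x1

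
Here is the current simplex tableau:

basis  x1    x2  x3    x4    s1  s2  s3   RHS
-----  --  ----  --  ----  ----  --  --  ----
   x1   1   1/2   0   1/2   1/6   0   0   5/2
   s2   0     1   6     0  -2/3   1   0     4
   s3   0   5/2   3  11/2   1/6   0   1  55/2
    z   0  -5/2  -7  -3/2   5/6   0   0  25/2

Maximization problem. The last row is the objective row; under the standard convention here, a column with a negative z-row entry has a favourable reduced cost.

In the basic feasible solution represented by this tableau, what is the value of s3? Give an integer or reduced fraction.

55/2

s3 is basic (row 3); its value is the RHS of that row: 55/2.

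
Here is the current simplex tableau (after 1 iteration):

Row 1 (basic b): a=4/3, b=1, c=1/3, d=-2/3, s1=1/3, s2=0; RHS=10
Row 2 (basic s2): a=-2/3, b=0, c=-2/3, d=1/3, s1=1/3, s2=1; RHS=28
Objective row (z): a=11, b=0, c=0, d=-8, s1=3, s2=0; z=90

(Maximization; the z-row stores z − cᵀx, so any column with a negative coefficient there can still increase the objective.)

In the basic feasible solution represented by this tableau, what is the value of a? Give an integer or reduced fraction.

0

a is nonbasic (not in the basis column), so its value in the current BFS is 0.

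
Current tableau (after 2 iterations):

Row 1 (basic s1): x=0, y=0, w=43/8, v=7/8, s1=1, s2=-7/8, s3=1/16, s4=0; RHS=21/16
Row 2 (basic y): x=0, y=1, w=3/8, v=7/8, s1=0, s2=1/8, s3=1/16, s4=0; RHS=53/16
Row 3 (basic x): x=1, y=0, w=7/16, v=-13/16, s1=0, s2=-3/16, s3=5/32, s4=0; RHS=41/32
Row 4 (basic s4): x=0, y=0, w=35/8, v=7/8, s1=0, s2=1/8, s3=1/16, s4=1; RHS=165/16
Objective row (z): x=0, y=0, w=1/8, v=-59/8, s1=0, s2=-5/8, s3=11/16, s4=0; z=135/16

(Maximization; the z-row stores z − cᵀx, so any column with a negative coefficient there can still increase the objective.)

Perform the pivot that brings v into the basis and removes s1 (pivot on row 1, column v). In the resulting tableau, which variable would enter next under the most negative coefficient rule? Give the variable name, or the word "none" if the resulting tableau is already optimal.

s2

Pivot element 7/8. New z-row = old z-row − (-59/8)·(row 1/(7/8)).
Updated z-row coefficients: x: 0, y: 0, w: 318/7, v: 0, s1: 59/7, s2: -8, s3: 17/14, s4: 0.
The most negative is -8 in column s2, so s2 would enter next.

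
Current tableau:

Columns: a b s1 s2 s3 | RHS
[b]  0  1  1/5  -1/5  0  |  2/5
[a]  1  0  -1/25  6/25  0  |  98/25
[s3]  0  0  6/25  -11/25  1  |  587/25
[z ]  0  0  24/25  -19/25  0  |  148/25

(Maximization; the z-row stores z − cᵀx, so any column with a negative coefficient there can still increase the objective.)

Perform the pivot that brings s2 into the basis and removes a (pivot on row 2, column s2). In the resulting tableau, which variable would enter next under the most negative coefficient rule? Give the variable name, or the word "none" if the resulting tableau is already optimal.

none

Pivot element 6/25. New z-row = old z-row − (-19/25)·(row 2/(6/25)).
Updated z-row coefficients: a: 19/6, b: 0, s1: 5/6, s2: 0, s3: 0.
No coefficient is strictly negative; the tableau after this pivot is optimal.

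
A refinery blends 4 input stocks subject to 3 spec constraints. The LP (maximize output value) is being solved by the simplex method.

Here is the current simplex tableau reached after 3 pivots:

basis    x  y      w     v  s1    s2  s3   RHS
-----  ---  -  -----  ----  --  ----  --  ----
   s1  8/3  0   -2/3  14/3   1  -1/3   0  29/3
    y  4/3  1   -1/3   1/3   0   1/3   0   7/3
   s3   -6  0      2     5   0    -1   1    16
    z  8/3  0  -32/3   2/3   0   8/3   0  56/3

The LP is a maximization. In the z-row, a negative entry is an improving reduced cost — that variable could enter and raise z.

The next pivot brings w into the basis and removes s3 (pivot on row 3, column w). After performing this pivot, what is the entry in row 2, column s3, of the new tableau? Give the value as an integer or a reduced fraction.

Pivot element is row 3, column w: 2.
Normalize row 3: new (row 3, s3) = 1/2 = 1/2.
row 2 ← row 2 − (-1/3)·(new row 3): 0 − (-1/3)·(1/2) = 1/6.

1/6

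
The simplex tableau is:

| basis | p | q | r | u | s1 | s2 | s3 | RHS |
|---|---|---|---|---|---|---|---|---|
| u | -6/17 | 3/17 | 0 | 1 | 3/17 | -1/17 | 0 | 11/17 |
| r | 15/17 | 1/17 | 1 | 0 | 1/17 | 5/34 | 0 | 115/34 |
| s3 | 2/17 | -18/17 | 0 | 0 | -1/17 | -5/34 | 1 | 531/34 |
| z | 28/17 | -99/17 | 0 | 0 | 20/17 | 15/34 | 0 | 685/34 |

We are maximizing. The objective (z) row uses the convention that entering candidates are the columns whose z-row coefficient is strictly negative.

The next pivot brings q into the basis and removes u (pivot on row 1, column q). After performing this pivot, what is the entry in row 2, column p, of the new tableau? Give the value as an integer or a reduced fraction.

Pivot element is row 1, column q: 3/17.
Normalize row 1: new (row 1, p) = (-6/17)/(3/17) = -2.
row 2 ← row 2 − (1/17)·(new row 1): 15/17 − (1/17)·(-2) = 1.

1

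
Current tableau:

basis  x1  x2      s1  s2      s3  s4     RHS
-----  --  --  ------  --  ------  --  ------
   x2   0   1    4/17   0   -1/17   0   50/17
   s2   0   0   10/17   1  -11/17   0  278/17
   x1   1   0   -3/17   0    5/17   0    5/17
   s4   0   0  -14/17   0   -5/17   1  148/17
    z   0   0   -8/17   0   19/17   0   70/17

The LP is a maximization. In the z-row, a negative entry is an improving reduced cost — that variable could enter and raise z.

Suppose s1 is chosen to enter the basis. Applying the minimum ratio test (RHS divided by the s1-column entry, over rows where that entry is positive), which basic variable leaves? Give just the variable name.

Ratios: row 1 (x2): (50/17)/(4/17) = 25/2; row 2 (s2): (278/17)/(10/17) = 139/5; row 3 (x1): entry -3/17 ≤ 0, skip; row 4 (s4): entry -14/17 ≤ 0, skip.
Minimum ratio 25/2 is in the x2 row, so x2 leaves.

x2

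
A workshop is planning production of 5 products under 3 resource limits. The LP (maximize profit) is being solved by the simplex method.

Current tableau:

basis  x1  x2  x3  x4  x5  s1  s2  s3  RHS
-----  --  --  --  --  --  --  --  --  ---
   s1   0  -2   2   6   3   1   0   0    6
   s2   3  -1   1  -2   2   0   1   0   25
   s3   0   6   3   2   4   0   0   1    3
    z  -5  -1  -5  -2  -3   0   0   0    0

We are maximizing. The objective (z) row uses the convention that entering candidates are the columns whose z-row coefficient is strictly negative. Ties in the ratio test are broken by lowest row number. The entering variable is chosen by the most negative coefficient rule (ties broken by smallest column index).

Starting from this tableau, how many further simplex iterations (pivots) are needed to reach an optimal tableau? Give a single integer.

pivot: x1 in, s2 out → z = 125/3
pivot: x4 in, s1 out → z = 47
pivot: x2 in, s3 out → z = 143/3
No improving column remains; optimal.

3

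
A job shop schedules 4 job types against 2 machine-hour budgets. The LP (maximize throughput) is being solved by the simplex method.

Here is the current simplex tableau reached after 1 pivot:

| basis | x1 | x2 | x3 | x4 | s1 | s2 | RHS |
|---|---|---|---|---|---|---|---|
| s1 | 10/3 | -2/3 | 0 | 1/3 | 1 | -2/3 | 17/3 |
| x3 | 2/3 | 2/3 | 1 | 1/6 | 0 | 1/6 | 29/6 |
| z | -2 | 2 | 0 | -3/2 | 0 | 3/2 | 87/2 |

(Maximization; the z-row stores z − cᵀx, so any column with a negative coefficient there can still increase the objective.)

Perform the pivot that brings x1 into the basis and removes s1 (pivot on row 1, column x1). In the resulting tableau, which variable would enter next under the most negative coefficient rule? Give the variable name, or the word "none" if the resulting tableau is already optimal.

Pivot element 10/3. New z-row = old z-row − (-2)·(row 1/(10/3)).
Updated z-row coefficients: x1: 0, x2: 8/5, x3: 0, x4: -13/10, s1: 3/5, s2: 11/10.
The most negative is -13/10 in column x4, so x4 would enter next.

x4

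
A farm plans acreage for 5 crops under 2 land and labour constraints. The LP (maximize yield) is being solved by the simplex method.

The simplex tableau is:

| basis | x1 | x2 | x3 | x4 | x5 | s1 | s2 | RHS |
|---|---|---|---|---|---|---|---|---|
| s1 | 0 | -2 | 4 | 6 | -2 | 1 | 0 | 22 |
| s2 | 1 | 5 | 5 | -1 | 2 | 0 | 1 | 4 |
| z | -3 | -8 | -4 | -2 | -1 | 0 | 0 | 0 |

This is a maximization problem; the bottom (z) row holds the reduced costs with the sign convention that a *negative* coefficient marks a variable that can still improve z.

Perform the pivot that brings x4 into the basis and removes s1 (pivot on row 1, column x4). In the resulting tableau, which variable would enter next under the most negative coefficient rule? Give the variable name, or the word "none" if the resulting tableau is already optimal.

Pivot element 6. New z-row = old z-row − (-2)·(row 1/6).
Updated z-row coefficients: x1: -3, x2: -26/3, x3: -8/3, x4: 0, x5: -5/3, s1: 1/3, s2: 0.
The most negative is -26/3 in column x2, so x2 would enter next.

x2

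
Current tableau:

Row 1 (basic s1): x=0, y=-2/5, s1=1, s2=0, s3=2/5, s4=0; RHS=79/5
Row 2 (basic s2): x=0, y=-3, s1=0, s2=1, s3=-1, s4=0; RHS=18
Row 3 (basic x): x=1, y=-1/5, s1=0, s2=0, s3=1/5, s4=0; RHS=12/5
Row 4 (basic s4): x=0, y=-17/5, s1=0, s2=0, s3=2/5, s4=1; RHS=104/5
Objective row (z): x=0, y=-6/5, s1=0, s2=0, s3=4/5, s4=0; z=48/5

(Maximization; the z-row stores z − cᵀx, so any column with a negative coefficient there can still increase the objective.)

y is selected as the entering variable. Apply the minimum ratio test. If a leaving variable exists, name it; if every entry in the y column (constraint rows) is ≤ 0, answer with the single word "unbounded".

unbounded

y-column entries: row 1: -2/5, row 2: -3, row 3: -1/5, row 4: -17/5. All ≤ 0, so y can increase without bound; the LP is unbounded in this direction.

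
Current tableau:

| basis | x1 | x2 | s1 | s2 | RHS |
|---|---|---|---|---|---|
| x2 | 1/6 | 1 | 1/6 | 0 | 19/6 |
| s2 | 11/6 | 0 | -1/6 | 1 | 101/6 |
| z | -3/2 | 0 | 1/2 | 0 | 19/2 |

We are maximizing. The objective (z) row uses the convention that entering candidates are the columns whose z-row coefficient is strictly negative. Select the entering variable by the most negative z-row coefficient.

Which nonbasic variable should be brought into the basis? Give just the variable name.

x1

Objective-row coefficients: x1: -3/2, x2: 0, s1: 1/2, s2: 0.
The most negative is -3/2 in column x1, so x1 enters.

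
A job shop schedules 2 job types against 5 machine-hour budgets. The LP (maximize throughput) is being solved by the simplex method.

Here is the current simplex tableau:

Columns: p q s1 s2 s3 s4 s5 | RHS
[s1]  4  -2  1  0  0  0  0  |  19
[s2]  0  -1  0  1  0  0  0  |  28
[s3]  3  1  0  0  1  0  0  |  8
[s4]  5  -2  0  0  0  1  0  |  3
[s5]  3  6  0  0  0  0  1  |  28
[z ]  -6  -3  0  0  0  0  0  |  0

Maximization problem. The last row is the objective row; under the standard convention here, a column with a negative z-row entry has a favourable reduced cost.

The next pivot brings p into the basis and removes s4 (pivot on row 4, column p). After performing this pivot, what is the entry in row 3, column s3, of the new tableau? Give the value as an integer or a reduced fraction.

1

Pivot element is row 4, column p: 5.
Normalize row 4: new (row 4, s3) = 0/5 = 0.
row 3 ← row 3 − 3·(new row 4): 1 − 3·0 = 1.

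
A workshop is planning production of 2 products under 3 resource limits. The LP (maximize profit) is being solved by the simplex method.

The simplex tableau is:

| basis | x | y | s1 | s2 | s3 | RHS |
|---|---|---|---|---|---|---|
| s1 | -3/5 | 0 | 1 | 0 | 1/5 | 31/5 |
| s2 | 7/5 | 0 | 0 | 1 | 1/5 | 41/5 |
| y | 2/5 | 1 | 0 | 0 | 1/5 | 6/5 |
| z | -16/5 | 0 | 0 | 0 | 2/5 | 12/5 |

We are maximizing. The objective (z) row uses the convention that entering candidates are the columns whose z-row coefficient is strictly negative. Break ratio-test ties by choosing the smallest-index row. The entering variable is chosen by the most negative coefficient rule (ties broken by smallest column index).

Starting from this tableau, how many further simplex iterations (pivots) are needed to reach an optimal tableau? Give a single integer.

pivot: x in, y out → z = 12
No improving column remains; optimal.

1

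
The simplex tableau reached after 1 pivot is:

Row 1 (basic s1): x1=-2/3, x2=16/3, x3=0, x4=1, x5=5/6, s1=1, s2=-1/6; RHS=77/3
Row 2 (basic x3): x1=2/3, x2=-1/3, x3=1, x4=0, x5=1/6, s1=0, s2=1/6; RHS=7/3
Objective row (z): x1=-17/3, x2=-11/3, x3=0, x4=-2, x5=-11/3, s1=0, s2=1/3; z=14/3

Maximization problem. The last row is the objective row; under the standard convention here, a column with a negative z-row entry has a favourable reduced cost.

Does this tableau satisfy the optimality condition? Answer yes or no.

Column x1 has objective-row coefficient -17/3, which is negative; an improving pivot exists, so not yet optimal.

no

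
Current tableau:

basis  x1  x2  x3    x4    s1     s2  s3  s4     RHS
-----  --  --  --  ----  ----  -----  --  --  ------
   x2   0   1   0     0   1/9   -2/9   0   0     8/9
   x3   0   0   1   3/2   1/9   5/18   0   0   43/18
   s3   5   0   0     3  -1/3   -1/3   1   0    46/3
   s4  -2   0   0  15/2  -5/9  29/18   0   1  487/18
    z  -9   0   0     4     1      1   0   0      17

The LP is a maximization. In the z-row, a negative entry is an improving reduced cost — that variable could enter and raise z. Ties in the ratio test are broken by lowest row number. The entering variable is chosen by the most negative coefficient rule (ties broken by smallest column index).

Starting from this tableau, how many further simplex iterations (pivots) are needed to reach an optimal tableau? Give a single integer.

pivot: x1 in, s3 out → z = 223/5
No improving column remains; optimal.

1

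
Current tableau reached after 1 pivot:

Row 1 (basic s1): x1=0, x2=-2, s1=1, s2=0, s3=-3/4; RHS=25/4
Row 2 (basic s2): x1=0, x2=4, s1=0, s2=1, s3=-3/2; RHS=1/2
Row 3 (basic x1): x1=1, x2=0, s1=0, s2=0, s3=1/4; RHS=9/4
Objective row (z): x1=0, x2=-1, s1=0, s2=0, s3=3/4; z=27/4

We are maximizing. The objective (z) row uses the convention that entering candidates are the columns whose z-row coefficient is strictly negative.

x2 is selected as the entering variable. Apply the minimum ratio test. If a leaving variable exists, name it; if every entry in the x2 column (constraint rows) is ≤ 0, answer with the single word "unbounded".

s2

Ratios: row 1 (s1): entry -2 ≤ 0, skip; row 2 (s2): (1/2)/4 = 1/8; row 3 (x1): entry 0 ≤ 0, skip.
Minimum ratio is in the s2 row, so s2 leaves.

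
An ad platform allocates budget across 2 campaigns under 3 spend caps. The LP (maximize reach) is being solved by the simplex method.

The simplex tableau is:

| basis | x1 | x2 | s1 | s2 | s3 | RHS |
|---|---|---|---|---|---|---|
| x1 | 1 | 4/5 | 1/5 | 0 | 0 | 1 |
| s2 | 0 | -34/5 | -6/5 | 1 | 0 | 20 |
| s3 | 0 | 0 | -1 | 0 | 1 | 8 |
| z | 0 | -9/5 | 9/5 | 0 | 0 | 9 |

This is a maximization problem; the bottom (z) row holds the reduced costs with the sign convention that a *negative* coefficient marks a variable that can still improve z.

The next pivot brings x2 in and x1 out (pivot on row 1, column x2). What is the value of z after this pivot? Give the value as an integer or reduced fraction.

Minimum ratio for x2: 1/(4/5) = 5/4.
z changes by −(z-row coeff of x2)·ratio = −(-9/5)·(5/4) = 9/4.
New z = 9 + (9/4) = 45/4.

45/4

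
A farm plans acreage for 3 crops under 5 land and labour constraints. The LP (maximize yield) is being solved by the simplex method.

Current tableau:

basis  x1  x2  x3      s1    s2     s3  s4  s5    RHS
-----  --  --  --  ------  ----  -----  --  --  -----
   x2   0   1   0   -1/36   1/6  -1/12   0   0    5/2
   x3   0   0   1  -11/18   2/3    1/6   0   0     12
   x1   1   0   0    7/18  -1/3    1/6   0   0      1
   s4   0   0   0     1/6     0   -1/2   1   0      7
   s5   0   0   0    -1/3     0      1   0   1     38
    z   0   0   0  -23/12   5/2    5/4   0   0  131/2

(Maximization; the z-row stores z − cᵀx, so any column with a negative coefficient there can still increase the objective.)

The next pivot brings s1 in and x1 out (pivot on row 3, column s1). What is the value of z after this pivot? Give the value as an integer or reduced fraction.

493/7

Minimum ratio for s1: 1/(7/18) = 18/7.
z changes by −(z-row coeff of s1)·ratio = −(-23/12)·(18/7) = 69/14.
New z = 131/2 + (69/14) = 493/7.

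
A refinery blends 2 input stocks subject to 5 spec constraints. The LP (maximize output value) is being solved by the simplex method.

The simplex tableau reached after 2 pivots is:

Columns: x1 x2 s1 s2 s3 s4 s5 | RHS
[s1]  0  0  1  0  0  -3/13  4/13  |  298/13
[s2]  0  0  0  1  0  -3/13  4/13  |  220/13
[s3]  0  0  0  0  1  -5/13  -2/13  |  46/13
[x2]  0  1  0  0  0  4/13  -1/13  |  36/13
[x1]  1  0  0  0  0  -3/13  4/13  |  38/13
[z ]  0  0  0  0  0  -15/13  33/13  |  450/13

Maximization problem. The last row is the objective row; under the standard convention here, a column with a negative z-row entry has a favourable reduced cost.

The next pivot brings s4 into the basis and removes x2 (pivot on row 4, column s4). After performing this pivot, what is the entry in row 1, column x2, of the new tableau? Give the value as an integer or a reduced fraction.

3/4

Pivot element is row 4, column s4: 4/13.
Normalize row 4: new (row 4, x2) = 1/(4/13) = 13/4.
row 1 ← row 1 − (-3/13)·(new row 4): 0 − (-3/13)·(13/4) = 3/4.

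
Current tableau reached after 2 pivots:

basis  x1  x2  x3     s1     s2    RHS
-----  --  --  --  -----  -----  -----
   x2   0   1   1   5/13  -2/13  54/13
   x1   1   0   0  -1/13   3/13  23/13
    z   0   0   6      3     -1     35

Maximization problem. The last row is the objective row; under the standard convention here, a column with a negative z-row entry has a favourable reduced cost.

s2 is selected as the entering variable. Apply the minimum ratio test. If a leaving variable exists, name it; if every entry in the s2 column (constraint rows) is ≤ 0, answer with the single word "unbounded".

x1

Ratios: row 1 (x2): entry -2/13 ≤ 0, skip; row 2 (x1): (23/13)/(3/13) = 23/3.
Minimum ratio is in the x1 row, so x1 leaves.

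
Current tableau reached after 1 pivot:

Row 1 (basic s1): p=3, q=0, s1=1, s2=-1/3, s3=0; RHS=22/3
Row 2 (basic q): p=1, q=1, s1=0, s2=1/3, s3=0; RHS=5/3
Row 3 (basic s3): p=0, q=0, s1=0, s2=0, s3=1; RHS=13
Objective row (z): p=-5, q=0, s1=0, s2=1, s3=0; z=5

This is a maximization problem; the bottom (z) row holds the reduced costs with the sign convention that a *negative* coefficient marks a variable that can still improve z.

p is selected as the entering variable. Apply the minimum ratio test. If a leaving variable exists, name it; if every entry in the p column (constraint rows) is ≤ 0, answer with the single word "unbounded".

Ratios: row 1 (s1): (22/3)/3 = 22/9; row 2 (q): (5/3)/1 = 5/3; row 3 (s3): entry 0 ≤ 0, skip.
Minimum ratio is in the q row, so q leaves.

q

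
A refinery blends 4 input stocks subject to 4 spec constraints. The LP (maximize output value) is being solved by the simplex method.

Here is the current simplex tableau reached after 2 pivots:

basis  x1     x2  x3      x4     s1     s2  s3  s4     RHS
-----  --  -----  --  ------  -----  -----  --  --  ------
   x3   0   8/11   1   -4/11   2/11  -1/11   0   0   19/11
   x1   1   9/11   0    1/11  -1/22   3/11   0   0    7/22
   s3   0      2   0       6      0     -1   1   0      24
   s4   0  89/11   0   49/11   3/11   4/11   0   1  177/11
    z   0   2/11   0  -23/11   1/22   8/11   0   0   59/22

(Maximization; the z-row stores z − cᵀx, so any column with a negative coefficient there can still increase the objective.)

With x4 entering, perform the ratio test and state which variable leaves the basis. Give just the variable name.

Ratios: row 1 (x3): entry -4/11 ≤ 0, skip; row 2 (x1): (7/22)/(1/11) = 7/2; row 3 (s3): 24/6 = 4; row 4 (s4): (177/11)/(49/11) = 177/49.
Minimum ratio 7/2 is in the x1 row, so x1 leaves.

x1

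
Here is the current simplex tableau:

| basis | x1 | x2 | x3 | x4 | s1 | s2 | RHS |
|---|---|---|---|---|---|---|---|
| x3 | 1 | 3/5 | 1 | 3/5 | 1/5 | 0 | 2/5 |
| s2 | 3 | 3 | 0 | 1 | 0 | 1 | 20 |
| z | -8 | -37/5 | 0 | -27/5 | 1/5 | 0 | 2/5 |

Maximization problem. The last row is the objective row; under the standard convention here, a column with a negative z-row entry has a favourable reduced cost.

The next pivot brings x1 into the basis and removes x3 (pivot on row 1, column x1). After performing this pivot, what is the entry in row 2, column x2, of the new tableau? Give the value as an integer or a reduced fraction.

Pivot element is row 1, column x1: 1.
Normalize row 1: new (row 1, x2) = (3/5)/1 = 3/5.
row 2 ← row 2 − 3·(new row 1): 3 − 3·(3/5) = 6/5.

6/5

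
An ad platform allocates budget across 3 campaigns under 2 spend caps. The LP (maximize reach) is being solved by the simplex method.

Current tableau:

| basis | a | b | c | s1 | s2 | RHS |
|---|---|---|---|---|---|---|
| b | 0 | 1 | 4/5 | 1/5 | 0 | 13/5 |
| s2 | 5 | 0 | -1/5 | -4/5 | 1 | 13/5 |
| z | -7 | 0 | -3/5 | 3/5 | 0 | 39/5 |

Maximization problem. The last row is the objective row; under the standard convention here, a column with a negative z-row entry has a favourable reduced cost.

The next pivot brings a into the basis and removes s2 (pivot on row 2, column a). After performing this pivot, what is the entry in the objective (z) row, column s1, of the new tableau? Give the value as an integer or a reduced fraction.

Pivot element is row 2, column a: 5.
Normalize row 2: new (row 2, s1) = (-4/5)/5 = -4/25.
z-row ← z-row − (-7)·(new row 2): 3/5 − (-7)·(-4/25) = -13/25.

-13/25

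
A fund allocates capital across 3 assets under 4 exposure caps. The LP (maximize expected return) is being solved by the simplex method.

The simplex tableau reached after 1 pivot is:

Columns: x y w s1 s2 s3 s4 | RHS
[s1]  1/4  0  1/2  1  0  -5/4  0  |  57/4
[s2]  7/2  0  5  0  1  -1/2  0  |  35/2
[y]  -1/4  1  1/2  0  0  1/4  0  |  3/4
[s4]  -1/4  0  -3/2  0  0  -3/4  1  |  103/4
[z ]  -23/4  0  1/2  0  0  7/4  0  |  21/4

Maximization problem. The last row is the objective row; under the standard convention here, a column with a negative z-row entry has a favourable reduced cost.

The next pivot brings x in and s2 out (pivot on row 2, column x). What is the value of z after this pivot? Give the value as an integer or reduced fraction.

Minimum ratio for x: (35/2)/(7/2) = 5.
z changes by −(z-row coeff of x)·ratio = −(-23/4)·5 = 115/4.
New z = 21/4 + (115/4) = 34.

34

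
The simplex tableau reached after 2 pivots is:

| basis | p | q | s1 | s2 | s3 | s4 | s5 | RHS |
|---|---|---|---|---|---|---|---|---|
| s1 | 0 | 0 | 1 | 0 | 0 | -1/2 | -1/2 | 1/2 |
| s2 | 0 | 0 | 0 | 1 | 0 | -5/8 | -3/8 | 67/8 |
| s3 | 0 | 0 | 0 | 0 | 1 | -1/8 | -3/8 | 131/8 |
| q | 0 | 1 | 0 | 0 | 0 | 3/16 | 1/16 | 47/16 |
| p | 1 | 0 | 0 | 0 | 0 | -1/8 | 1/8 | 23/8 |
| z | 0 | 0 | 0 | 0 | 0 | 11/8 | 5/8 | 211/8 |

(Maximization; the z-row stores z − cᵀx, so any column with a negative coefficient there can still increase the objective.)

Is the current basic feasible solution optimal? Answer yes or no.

yes

No objective-row coefficient is strictly negative, so no entering variable exists; the tableau is optimal.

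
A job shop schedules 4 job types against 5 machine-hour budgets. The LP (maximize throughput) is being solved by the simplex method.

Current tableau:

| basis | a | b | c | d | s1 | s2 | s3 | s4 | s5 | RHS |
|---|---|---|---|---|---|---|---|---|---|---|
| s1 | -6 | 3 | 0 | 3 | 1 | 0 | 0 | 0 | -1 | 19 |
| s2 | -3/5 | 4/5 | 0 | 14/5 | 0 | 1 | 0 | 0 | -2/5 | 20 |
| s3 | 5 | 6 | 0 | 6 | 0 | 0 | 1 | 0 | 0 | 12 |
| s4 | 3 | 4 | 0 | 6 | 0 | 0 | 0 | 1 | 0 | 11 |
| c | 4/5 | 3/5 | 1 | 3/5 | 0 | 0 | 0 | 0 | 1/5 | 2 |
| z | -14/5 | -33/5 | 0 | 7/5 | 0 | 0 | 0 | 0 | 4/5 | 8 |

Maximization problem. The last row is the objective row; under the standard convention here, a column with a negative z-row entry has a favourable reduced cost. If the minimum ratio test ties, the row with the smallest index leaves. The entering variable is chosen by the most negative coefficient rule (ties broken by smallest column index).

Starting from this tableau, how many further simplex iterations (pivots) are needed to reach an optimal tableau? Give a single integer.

pivot: b in, s3 out → z = 106/5
No improving column remains; optimal.

1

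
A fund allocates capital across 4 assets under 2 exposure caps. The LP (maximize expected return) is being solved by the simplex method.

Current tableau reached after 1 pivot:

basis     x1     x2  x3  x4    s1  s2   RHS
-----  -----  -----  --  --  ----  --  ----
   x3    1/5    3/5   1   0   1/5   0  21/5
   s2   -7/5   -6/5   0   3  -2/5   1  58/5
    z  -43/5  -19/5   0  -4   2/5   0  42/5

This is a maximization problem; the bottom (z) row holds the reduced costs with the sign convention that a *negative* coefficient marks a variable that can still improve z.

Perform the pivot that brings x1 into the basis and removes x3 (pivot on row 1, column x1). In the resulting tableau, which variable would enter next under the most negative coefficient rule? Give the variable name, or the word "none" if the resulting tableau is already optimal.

Pivot element 1/5. New z-row = old z-row − (-43/5)·(row 1/(1/5)).
Updated z-row coefficients: x1: 0, x2: 22, x3: 43, x4: -4, s1: 9, s2: 0.
The most negative is -4 in column x4, so x4 would enter next.

x4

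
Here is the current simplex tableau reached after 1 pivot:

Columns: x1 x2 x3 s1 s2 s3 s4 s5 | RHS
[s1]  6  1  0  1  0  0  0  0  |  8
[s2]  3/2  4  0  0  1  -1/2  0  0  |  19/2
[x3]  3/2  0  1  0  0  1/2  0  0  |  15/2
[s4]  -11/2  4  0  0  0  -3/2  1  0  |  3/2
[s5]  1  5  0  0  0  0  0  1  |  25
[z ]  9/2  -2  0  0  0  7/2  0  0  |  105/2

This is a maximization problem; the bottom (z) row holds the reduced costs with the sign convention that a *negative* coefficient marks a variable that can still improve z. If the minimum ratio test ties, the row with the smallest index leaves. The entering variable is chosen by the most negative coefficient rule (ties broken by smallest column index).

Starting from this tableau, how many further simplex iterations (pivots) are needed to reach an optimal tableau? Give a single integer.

pivot: x2 in, s4 out → z = 213/4
No improving column remains; optimal.

1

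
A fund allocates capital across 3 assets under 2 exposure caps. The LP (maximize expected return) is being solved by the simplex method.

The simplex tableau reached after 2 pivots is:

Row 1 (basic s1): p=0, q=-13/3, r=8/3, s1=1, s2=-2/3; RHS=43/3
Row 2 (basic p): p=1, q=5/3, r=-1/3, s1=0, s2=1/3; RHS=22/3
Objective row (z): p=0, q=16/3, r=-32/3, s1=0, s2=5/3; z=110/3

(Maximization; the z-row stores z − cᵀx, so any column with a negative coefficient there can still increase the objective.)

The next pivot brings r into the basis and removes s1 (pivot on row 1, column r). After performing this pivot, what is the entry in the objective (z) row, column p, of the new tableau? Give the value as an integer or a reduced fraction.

0

Pivot element is row 1, column r: 8/3.
Normalize row 1: new (row 1, p) = 0/(8/3) = 0.
z-row ← z-row − (-32/3)·(new row 1): 0 − (-32/3)·0 = 0.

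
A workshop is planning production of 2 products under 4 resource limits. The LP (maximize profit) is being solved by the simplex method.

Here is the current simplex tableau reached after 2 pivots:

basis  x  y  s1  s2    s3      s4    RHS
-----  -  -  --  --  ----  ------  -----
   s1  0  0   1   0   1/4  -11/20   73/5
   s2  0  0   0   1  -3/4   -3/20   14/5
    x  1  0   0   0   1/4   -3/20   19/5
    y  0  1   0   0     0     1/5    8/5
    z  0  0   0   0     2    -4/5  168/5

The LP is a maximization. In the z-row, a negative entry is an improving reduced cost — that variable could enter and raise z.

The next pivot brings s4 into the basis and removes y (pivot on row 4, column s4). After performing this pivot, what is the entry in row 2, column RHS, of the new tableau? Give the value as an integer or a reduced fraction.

4

Pivot element is row 4, column s4: 1/5.
Normalize row 4: new (row 4, RHS) = (8/5)/(1/5) = 8.
row 2 ← row 2 − (-3/20)·(new row 4): 14/5 − (-3/20)·8 = 4.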